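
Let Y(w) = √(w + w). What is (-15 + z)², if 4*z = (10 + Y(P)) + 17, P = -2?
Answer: 1085/16 - 33*I/4 ≈ 67.813 - 8.25*I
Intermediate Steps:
Y(w) = √2*√w (Y(w) = √(2*w) = √2*√w)
z = 27/4 + I/2 (z = ((10 + √2*√(-2)) + 17)/4 = ((10 + √2*(I*√2)) + 17)/4 = ((10 + 2*I) + 17)/4 = (27 + 2*I)/4 = 27/4 + I/2 ≈ 6.75 + 0.5*I)
(-15 + z)² = (-15 + (27/4 + I/2))² = (-33/4 + I/2)²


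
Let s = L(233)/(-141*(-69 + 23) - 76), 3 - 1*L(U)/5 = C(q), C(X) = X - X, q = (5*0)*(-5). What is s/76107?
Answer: 1/32523058 ≈ 3.0747e-8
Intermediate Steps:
q = 0 (q = 0*(-5) = 0)
C(X) = 0
L(U) = 15 (L(U) = 15 - 5*0 = 15 + 0 = 15)
s = 3/1282 (s = 15/(-141*(-69 + 23) - 76) = 15/(-141*(-46) - 76) = 15/(6486 - 76) = 15/6410 = 15*(1/6410) = 3/1282 ≈ 0.0023401)
s/76107 = (3/1282)/76107 = (3/1282)*(1/76107) = 1/32523058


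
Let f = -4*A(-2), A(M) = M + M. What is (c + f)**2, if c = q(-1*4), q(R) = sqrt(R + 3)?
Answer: (16 + I)**2 ≈ 255.0 + 32.0*I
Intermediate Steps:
q(R) = sqrt(3 + R)
c = I (c = sqrt(3 - 1*4) = sqrt(3 - 4) = sqrt(-1) = I ≈ 1.0*I)
A(M) = 2*M
f = 16 (f = -8*(-2) = -4*(-4) = 16)
(c + f)**2 = (I + 16)**2 = (16 + I)**2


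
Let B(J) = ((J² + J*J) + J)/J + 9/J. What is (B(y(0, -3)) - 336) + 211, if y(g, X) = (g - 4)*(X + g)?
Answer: -397/4 ≈ -99.250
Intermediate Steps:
y(g, X) = (-4 + g)*(X + g)
B(J) = 9/J + (J + 2*J²)/J (B(J) = ((J² + J²) + J)/J + 9/J = (2*J² + J)/J + 9/J = (J + 2*J²)/J + 9/J = 9/J + (J + 2*J²)/J)
(B(y(0, -3)) - 336) + 211 = ((1 + 2*(0² - 4*(-3) - 4*0 - 3*0) + 9/(0² - 4*(-3) - 4*0 - 3*0)) - 336) + 211 = ((1 + 2*(0 + 12 + 0 + 0) + 9/(0 + 12 + 0 + 0)) - 336) + 211 = ((1 + 2*12 + 9/12) - 336) + 211 = ((1 + 24 + 9*(1/12)) - 336) + 211 = ((1 + 24 + ¾) - 336) + 211 = (103/4 - 336) + 211 = -1241/4 + 211 = -397/4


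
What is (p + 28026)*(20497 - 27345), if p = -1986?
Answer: -178321920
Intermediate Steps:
(p + 28026)*(20497 - 27345) = (-1986 + 28026)*(20497 - 27345) = 26040*(-6848) = -178321920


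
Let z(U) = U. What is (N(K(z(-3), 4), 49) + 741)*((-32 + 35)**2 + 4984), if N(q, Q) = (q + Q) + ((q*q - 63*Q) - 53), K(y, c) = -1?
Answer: -11733550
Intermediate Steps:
N(q, Q) = -53 + q + q**2 - 62*Q (N(q, Q) = (Q + q) + ((q**2 - 63*Q) - 53) = (Q + q) + (-53 + q**2 - 63*Q) = -53 + q + q**2 - 62*Q)
(N(K(z(-3), 4), 49) + 741)*((-32 + 35)**2 + 4984) = ((-53 - 1 + (-1)**2 - 62*49) + 741)*((-32 + 35)**2 + 4984) = ((-53 - 1 + 1 - 3038) + 741)*(3**2 + 4984) = (-3091 + 741)*(9 + 4984) = -2350*4993 = -11733550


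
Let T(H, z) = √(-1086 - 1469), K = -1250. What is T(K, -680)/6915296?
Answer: I*√2555/6915296 ≈ 7.3094e-6*I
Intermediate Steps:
T(H, z) = I*√2555 (T(H, z) = √(-2555) = I*√2555)
T(K, -680)/6915296 = (I*√2555)/6915296 = (I*√2555)*(1/6915296) = I*√2555/6915296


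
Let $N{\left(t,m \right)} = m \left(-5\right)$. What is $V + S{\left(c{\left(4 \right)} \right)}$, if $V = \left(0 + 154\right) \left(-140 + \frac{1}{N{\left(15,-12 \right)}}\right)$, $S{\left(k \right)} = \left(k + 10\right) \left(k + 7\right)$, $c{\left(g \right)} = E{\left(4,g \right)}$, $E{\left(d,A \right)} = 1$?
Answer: $- \frac{644083}{30} \approx -21469.0$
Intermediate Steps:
$N{\left(t,m \right)} = - 5 m$
$c{\left(g \right)} = 1$
$S{\left(k \right)} = \left(7 + k\right) \left(10 + k\right)$ ($S{\left(k \right)} = \left(10 + k\right) \left(7 + k\right) = \left(7 + k\right) \left(10 + k\right)$)
$V = - \frac{646723}{30}$ ($V = \left(0 + 154\right) \left(-140 + \frac{1}{\left(-5\right) \left(-12\right)}\right) = 154 \left(-140 + \frac{1}{60}\right) = 154 \left(- \frac{8399}{60}\right) = - \frac{646723}{30} \approx -21557.0$)
$V + S{\left(c{\left(4 \right)} \right)} = - \frac{646723}{30} + \left(70 + 1^{2} + 17 \cdot 1\right) = - \frac{646723}{30} + \left(70 + 1 + 17\right) = - \frac{646723}{30} + 88 = - \frac{644083}{30}$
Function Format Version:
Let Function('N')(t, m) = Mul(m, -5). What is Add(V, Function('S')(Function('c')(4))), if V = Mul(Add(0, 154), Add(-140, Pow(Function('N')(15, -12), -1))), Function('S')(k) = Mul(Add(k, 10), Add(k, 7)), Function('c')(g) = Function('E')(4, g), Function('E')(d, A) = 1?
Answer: Rational(-644083, 30) ≈ -21469.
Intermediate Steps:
Function('N')(t, m) = Mul(-5, m)
Function('c')(g) = 1
Function('S')(k) = Mul(Add(7, k), Add(10, k)) (Function('S')(k) = Mul(Add(10, k), Add(7, k)) = Mul(Add(7, k), Add(10, k)))
V = Rational(-646723, 30) (V = Mul(Add(0, 154), Add(-140, Pow(Mul(-5, -12), -1))) = Mul(154, Add(-140, Pow(60, -1))) = Mul(154, Add(-140, Rational(1, 60))) = Mul(154, Rational(-8399, 60)) = Rational(-646723, 30) ≈ -21557.)
Add(V, Function('S')(Function('c')(4))) = Add(Rational(-646723, 30), Add(70, Pow(1, 2), Mul(17, 1))) = Add(Rational(-646723, 30), Add(70, 1, 17)) = Add(Rational(-646723, 30), 88) = Rational(-644083, 30)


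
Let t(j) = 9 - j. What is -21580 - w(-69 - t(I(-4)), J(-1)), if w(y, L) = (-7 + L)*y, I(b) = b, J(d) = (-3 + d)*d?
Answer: -21826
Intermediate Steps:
J(d) = d*(-3 + d)
w(y, L) = y*(-7 + L)
-21580 - w(-69 - t(I(-4)), J(-1)) = -21580 - (-69 - (9 - 1*(-4)))*(-7 - (-3 - 1)) = -21580 - (-69 - (9 + 4))*(-7 - 1*(-4)) = -21580 - (-69 - 1*13)*(-7 + 4) = -21580 - (-69 - 13)*(-3) = -21580 - (-82)*(-3) = -21580 - 1*246 = -21580 - 246 = -21826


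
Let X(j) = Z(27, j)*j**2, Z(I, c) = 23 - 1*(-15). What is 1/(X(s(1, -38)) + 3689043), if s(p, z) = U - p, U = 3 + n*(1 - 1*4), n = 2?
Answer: 1/3689651 ≈ 2.7103e-7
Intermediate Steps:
U = -3 (U = 3 + 2*(1 - 1*4) = 3 + 2*(1 - 4) = 3 + 2*(-3) = 3 - 6 = -3)
Z(I, c) = 38 (Z(I, c) = 23 + 15 = 38)
s(p, z) = -3 - p
X(j) = 38*j**2
1/(X(s(1, -38)) + 3689043) = 1/(38*(-3 - 1*1)**2 + 3689043) = 1/(38*(-3 - 1)**2 + 3689043) = 1/(38*(-4)**2 + 3689043) = 1/(38*16 + 3689043) = 1/(608 + 3689043) = 1/3689651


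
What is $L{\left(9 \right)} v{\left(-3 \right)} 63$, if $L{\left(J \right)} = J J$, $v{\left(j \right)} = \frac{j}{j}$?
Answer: $5103$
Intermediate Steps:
$v{\left(j \right)} = 1$
$L{\left(J \right)} = J^{2}$
$L{\left(9 \right)} v{\left(-3 \right)} 63 = 9^{2} \cdot 1 \cdot 63 = 81 \cdot 1 \cdot 63 = 81 \cdot 63 = 5103$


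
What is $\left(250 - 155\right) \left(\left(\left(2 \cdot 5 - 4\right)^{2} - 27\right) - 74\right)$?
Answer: $-6175$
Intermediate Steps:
$\left(250 - 155\right) \left(\left(\left(2 \cdot 5 - 4\right)^{2} - 27\right) - 74\right) = 95 \left(\left(\left(10 - 4\right)^{2} - 27\right) - 74\right) = 95 \left(\left(6^{2} - 27\right) - 74\right) = 95 \left(\left(36 - 27\right) - 74\right) = 95 \left(9 - 74\right) = 95 \left(-65\right) = -6175$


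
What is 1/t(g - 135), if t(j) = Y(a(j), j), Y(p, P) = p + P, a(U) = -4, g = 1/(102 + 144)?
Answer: -246/34193 ≈ -0.0071945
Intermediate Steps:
g = 1/246 ≈ 0.0040650
Y(p, P) = P + p
t(j) = -4 + j (t(j) = j - 4 = -4 + j)
1/t(g - 135) = 1/(-4 + (1/246 - 135)) = 1/(-4 - 33209/246) = 1/(-34193/246) = -246/34193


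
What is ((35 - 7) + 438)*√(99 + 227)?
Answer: 466*√326 ≈ 8413.8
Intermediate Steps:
((35 - 7) + 438)*√(99 + 227) = (28 + 438)*√326 = 466*√326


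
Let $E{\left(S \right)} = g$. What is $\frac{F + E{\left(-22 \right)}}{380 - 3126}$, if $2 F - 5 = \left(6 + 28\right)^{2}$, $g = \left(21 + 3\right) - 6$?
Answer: $- \frac{1197}{5492} \approx -0.21795$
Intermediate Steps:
$g = 18$ ($g = 24 - 6 = 18$)
$E{\left(S \right)} = 18$
$F = \frac{1161}{2}$ ($F = \frac{5}{2} + \frac{\left(6 + 28\right)^{2}}{2} = \frac{5}{2} + \frac{34^{2}}{2} = \frac{5}{2} + \frac{1}{2} \cdot 1156 = \frac{5}{2} + 578 = \frac{1161}{2} \approx 580.5$)
$\frac{F + E{\left(-22 \right)}}{380 - 3126} = \frac{\frac{1161}{2} + 18}{380 - 3126} = \frac{1197}{2 \left(-2746\right)} = \frac{1197}{2} \left(- \frac{1}{2746}\right) = - \frac{1197}{5492}$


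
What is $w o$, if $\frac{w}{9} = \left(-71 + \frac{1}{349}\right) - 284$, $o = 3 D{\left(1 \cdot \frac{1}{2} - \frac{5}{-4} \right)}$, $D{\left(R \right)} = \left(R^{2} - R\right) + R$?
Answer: $- \frac{81955881}{2792} \approx -29354.0$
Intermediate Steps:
$D{\left(R \right)} = R^{2}$
$o = \frac{147}{16}$ ($o = 3 \left(1 \cdot \frac{1}{2} - \frac{5}{-4}\right)^{2} = 3 \left(1 \cdot \frac{1}{2} - - \frac{5}{4}\right)^{2} = 3 \left(\frac{1}{2} + \frac{5}{4}\right)^{2} = 3 \left(\frac{7}{4}\right)^{2} = 3 \cdot \frac{49}{16} = \frac{147}{16} \approx 9.1875$)
$w = - \frac{1115046}{349}$ ($w = 9 \left(\left(-71 + \frac{1}{349}\right) - 284\right) = 9 \left(- \frac{24778}{349} - 284\right) = 9 \left(- \frac{123894}{349}\right) = - \frac{1115046}{349} \approx -3195.0$)
$w o = \left(- \frac{1115046}{349}\right) \frac{147}{16} = - \frac{81955881}{2792}$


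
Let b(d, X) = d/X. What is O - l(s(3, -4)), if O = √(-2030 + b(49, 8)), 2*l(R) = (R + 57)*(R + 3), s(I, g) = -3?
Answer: 3*I*√3598/4 ≈ 44.987*I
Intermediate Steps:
l(R) = (3 + R)*(57 + R)/2 (l(R) = ((R + 57)*(R + 3))/2 = ((57 + R)*(3 + R))/2 = ((3 + R)*(57 + R))/2 = (3 + R)*(57 + R)/2)
O = 3*I*√3598/4 (O = √(-2030 + 49/8) = √(-16191/8) = 3*I*√3598/4 ≈ 44.987*I)
O - l(s(3, -4)) = 3*I*√3598/4 - (171/2 + (½)*(-3)² + 30*(-3)) = 3*I*√3598/4 - (171/2 + (½)*9 - 90) = 3*I*√3598/4 - (171/2 + 9/2 - 90) = 3*I*√3598/4 - 1*0 = 3*I*√3598/4 + 0 = 3*I*√3598/4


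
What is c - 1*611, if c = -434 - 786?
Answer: -1831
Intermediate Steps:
c = -1220
c - 1*611 = -1220 - 1*611 = -1220 - 611 = -1831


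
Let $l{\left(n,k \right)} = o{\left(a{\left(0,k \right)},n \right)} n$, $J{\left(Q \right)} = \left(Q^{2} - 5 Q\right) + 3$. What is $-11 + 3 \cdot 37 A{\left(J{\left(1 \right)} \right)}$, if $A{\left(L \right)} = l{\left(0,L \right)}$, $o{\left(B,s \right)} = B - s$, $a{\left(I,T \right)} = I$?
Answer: $-11$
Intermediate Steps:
$J{\left(Q \right)} = 3 + Q^{2} - 5 Q$
$l{\left(n,k \right)} = - n^{2}$ ($l{\left(n,k \right)} = \left(0 - n\right) n = - n n = - n^{2}$)
$A{\left(L \right)} = 0$ ($A{\left(L \right)} = - 0^{2} = \left(-1\right) 0 = 0$)
$-11 + 3 \cdot 37 A{\left(J{\left(1 \right)} \right)} = -11 + 3 \cdot 37 \cdot 0 = -11 + 111 \cdot 0 = -11 + 0 = -11$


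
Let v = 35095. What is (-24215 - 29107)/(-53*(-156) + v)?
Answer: -53322/43363 ≈ -1.2297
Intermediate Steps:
(-24215 - 29107)/(-53*(-156) + v) = (-24215 - 29107)/(-53*(-156) + 35095) = -53322/(8268 + 35095) = -53322/43363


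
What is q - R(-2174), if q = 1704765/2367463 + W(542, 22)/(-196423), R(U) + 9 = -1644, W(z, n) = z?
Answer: 769018549446046/465024184849 ≈ 1653.7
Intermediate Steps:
R(U) = -1653 (R(U) = -9 - 1644 = -1653)
q = 333571890649/465024184849 (q = 1704765/2367463 + 542/(-196423) = 1704765*(1/2367463) + 542*(-1/196423) = 1704765/2367463 - 542/196423 = 333571890649/465024184849 ≈ 0.71732)
q - R(-2174) = 333571890649/465024184849 - 1*(-1653) = 333571890649/465024184849 + 1653 = 769018549446046/465024184849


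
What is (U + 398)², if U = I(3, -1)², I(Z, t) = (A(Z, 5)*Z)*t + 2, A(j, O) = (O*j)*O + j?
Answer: 2940025284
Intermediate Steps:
A(j, O) = j + j*O² (A(j, O) = j*O² + j = j + j*O²)
I(Z, t) = 2 + 26*t*Z² (I(Z, t) = ((Z*(1 + 5²))*Z)*t + 2 = ((Z*(1 + 25))*Z)*t + 2 = ((Z*26)*Z)*t + 2 = ((26*Z)*Z)*t + 2 = (26*Z²)*t + 2 = 26*t*Z² + 2 = 2 + 26*t*Z²)
U = 53824 (U = (2 + 26*(-1)*3²)² = (2 + 26*(-1)*9)² = (2 - 234)² = (-232)² = 53824)
(U + 398)² = (53824 + 398)² = 54222² = 2940025284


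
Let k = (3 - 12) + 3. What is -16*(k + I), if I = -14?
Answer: 320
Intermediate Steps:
k = -6 (k = -9 + 3 = -6)
-16*(k + I) = -16*(-6 - 14) = -16*(-20) = 320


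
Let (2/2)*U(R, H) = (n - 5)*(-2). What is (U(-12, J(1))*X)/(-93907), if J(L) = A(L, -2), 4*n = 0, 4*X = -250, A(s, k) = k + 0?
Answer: 625/93907 ≈ 0.0066555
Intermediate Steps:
A(s, k) = k
X = -125/2 (X = (1/4)*(-250) = -125/2 ≈ -62.500)
n = 0 (n = (1/4)*0 = 0)
J(L) = -2
U(R, H) = 10 (U(R, H) = (0 - 5)*(-2) = -5*(-2) = 10)
(U(-12, J(1))*X)/(-93907) = (10*(-125/2))/(-93907) = -625*(-1/93907) = 625/93907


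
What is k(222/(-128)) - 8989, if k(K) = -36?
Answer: -9025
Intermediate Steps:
k(222/(-128)) - 8989 = -36 - 8989 = -9025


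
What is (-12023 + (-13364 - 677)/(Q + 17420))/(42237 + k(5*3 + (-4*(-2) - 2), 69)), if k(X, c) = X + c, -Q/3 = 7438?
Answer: -58826521/207148338 ≈ -0.28398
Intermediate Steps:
Q = -22314 (Q = -3*7438 = -22314)
(-12023 + (-13364 - 677)/(Q + 17420))/(42237 + k(5*3 + (-4*(-2) - 2), 69)) = (-12023 + (-13364 - 677)/(-22314 + 17420))/(42237 + ((5*3 + (-4*(-2) - 2)) + 69)) = (-12023 - 14041/(-4894))/(42237 + ((15 + (8 - 2)) + 69)) = (-12023 - 14041*(-1/4894))/(42237 + ((15 + 6) + 69)) = (-12023 + 14041/4894)/(42237 + (21 + 69)) = -58826521/(4894*(42237 + 90)) = -58826521/4894/42327 = -58826521/4894*1/42327 = -58826521/207148338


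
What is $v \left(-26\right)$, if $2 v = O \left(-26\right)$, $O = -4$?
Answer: $-1352$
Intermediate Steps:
$v = 52$ ($v = \frac{\left(-4\right) \left(-26\right)}{2} = \frac{1}{2} \cdot 104 = 52$)
$v \left(-26\right) = 52 \left(-26\right) = -1352$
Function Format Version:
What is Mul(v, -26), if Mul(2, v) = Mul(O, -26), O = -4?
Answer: -1352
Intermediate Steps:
v = 52 (v = Mul(Rational(1, 2), Mul(-4, -26)) = Mul(Rational(1, 2), 104) = 52)
Mul(v, -26) = Mul(52, -26) = -1352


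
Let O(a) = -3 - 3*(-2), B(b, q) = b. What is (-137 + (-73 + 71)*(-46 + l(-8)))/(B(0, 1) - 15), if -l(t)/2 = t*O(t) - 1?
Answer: 29/3 ≈ 9.6667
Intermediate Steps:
O(a) = 3 (O(a) = -3 + 6 = 3)
l(t) = 2 - 6*t (l(t) = -2*(t*3 - 1) = -2*(3*t - 1) = -2*(-1 + 3*t) = 2 - 6*t)
(-137 + (-73 + 71)*(-46 + l(-8)))/(B(0, 1) - 15) = (-137 + (-73 + 71)*(-46 + (2 - 6*(-8))))/(0 - 15) = (-137 - 2*(-46 + (2 + 48)))/(-15) = -(-137 - 2*(-46 + 50))/15 = -(-137 - 2*4)/15 = -(-137 - 8)/15 = -1/15*(-145) = 29/3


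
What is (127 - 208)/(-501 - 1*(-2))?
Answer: 81/499 ≈ 0.16232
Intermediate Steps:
(127 - 208)/(-501 - 1*(-2)) = -81/(-501 + 2) = -81/(-499) = -81*(-1/499) = 81/499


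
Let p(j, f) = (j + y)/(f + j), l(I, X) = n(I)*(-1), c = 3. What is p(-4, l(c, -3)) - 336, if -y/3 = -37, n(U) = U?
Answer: -2459/7 ≈ -351.29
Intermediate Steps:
y = 111 (y = -3*(-37) = 111)
l(I, X) = -I (l(I, X) = I*(-1) = -I)
p(j, f) = (111 + j)/(f + j) (p(j, f) = (j + 111)/(f + j) = (111 + j)/(f + j))
p(-4, l(c, -3)) - 336 = (111 - 4)/(-1*3 - 4) - 336 = 107/(-3 - 4) - 336 = 107/(-7) - 336 = -⅐*107 - 336 = -107/7 - 336 = -2459/7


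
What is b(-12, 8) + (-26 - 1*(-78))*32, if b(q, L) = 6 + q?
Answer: 1658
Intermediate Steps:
b(-12, 8) + (-26 - 1*(-78))*32 = (6 - 12) + (-26 - 1*(-78))*32 = -6 + (-26 + 78)*32 = -6 + 52*32 = -6 + 1664 = 1658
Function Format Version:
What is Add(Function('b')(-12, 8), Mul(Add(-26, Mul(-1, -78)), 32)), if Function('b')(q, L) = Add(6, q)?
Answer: 1658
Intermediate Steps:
Add(Function('b')(-12, 8), Mul(Add(-26, Mul(-1, -78)), 32)) = Add(Add(6, -12), Mul(Add(-26, Mul(-1, -78)), 32)) = Add(-6, Mul(Add(-26, 78), 32)) = Add(-6, Mul(52, 32)) = Add(-6, 1664) = 1658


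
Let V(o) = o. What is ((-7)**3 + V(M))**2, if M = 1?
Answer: 116964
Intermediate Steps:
((-7)**3 + V(M))**2 = ((-7)**3 + 1)**2 = (-343 + 1)**2 = (-342)**2 = 116964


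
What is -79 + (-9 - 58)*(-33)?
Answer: 2132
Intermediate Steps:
-79 + (-9 - 58)*(-33) = -79 - 67*(-33) = -79 + 2211 = 2132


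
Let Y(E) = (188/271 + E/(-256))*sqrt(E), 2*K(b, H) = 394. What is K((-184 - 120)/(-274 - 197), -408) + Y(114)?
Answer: 197 + 8617*sqrt(114)/34688 ≈ 199.65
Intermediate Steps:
K(b, H) = 197 (K(b, H) = (1/2)*394 = 197)
Y(E) = sqrt(E)*(188/271 - E/256) (Y(E) = (188*(1/271) + E*(-1/256))*sqrt(E) = (188/271 - E/256)*sqrt(E) = sqrt(E)*(188/271 - E/256))
K((-184 - 120)/(-274 - 197), -408) + Y(114) = 197 + sqrt(114)*(48128 - 271*114)/69376 = 197 + sqrt(114)*(48128 - 30894)/69376 = 197 + (1/69376)*sqrt(114)*17234 = 197 + 8617*sqrt(114)/34688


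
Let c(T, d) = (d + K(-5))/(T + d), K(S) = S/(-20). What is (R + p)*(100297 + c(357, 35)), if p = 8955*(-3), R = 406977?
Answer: 3736164489609/98 ≈ 3.8124e+10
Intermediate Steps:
p = -26865
K(S) = -S/20 (K(S) = S*(-1/20) = -S/20)
c(T, d) = (¼ + d)/(T + d) (c(T, d) = (d - 1/20*(-5))/(T + d) = (d + ¼)/(T + d) = (¼ + d)/(T + d))
(R + p)*(100297 + c(357, 35)) = (406977 - 26865)*(100297 + (¼ + 35)/(357 + 35)) = 380112*(100297 + (141/4)/392) = 380112*(100297 + (1/392)*(141/4)) = 380112*(100297 + 141/1568) = 380112*(157265837/1568) = 3736164489609/98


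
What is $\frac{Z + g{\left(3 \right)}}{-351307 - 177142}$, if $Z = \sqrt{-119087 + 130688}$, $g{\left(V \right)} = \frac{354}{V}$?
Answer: $- \frac{118}{528449} - \frac{3 \sqrt{1289}}{528449} \approx -0.00042711$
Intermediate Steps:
$Z = 3 \sqrt{1289}$ ($Z = \sqrt{11601} = 3 \sqrt{1289} \approx 107.71$)
$\frac{Z + g{\left(3 \right)}}{-351307 - 177142} = \frac{3 \sqrt{1289} + \frac{354}{3}}{-351307 - 177142} = \frac{3 \sqrt{1289} + 354 \cdot \frac{1}{3}}{-528449} = \left(3 \sqrt{1289} + 118\right) \left(- \frac{1}{528449}\right) = \left(118 + 3 \sqrt{1289}\right) \left(- \frac{1}{528449}\right) = - \frac{118}{528449} - \frac{3 \sqrt{1289}}{528449}$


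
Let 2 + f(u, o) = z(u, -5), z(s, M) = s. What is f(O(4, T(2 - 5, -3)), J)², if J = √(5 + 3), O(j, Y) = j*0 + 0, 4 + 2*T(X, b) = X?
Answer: 4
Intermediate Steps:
T(X, b) = -2 + X/2
O(j, Y) = 0 (O(j, Y) = 0 + 0 = 0)
J = 2*√2 (J = √8 = 2*√2 ≈ 2.8284)
f(u, o) = -2 + u
f(O(4, T(2 - 5, -3)), J)² = (-2 + 0)² = (-2)² = 4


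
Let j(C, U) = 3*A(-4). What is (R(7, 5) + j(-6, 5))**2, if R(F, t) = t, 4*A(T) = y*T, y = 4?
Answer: 49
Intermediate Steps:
A(T) = T (A(T) = (4*T)/4 = T)
j(C, U) = -12 (j(C, U) = 3*(-4) = -12)
(R(7, 5) + j(-6, 5))**2 = (5 - 12)**2 = (-7)**2 = 49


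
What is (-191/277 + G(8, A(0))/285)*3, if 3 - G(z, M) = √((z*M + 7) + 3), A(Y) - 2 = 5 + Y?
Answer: -53604/26315 - √66/95 ≈ -2.1225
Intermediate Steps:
A(Y) = 7 + Y (A(Y) = 2 + (5 + Y) = 7 + Y)
G(z, M) = 3 - √(10 + M*z) (G(z, M) = 3 - √((z*M + 7) + 3) = 3 - √((M*z + 7) + 3) = 3 - √((7 + M*z) + 3) = 3 - √(10 + M*z))
(-191/277 + G(8, A(0))/285)*3 = (-191/277 + (3 - √(10 + (7 + 0)*8))/285)*3 = (-191*1/277 + (3 - √(10 + 7*8))*(1/285))*3 = (-191/277 + (3 - √(10 + 56))*(1/285))*3 = (-191/277 + (3 - √66)*(1/285))*3 = (-191/277 + (1/95 - √66/285))*3 = (-17868/26315 - √66/285)*3 = -53604/26315 - √66/95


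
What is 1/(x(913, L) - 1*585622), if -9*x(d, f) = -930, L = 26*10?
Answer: -3/1756556 ≈ -1.7079e-6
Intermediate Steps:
L = 260
x(d, f) = 310/3 (x(d, f) = -1/9*(-930) = 310/3)
1/(x(913, L) - 1*585622) = 1/(310/3 - 1*585622) = 1/(310/3 - 585622) = 1/(-1756556/3) = -3/1756556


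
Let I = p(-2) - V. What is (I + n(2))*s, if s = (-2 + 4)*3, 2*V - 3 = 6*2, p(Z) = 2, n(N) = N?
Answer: -21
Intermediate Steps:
V = 15/2 (V = 3/2 + (6*2)/2 = 3/2 + (½)*12 = 3/2 + 6 = 15/2 ≈ 7.5000)
I = -11/2 (I = 2 - 1*15/2 = 2 - 15/2 = -11/2 ≈ -5.5000)
s = 6 (s = 2*3 = 6)
(I + n(2))*s = (-11/2 + 2)*6 = -7/2*6 = -21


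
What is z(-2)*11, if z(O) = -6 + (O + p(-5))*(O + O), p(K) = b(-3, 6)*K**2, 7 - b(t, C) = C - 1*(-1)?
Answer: 22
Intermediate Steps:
b(t, C) = 6 - C (b(t, C) = 7 - (C - 1*(-1)) = 7 - (C + 1) = 7 - (1 + C) = 7 + (-1 - C) = 6 - C)
p(K) = 0 (p(K) = (6 - 1*6)*K**2 = (6 - 6)*K**2 = 0*K**2 = 0)
z(O) = -6 + 2*O**2 (z(O) = -6 + (O + 0)*(O + O) = -6 + O*(2*O) = -6 + 2*O**2)
z(-2)*11 = (-6 + 2*(-2)**2)*11 = (-6 + 2*4)*11 = (-6 + 8)*11 = 2*11 = 22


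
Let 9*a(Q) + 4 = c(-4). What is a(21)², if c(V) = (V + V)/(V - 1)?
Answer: 16/225 ≈ 0.071111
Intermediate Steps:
c(V) = 2*V/(-1 + V) (c(V) = (2*V)/(-1 + V) = 2*V/(-1 + V))
a(Q) = -4/15 (a(Q) = -4/9 + (2*(-4)/(-1 - 4))/9 = -4/9 + (2*(-4)/(-5))/9 = -4/9 + (2*(-4)*(-⅕))/9 = -4/9 + (⅑)*(8/5) = -4/9 + 8/45 = -4/15)
a(21)² = (-4/15)² = 16/225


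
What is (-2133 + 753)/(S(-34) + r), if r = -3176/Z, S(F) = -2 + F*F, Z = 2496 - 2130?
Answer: -126270/104797 ≈ -1.2049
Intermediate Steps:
Z = 366
S(F) = -2 + F²
r = -1588/183 (r = -3176/366 = -3176*1/366 = -1588/183 ≈ -8.6776)
(-2133 + 753)/(S(-34) + r) = (-2133 + 753)/((-2 + (-34)²) - 1588/183) = -1380/((-2 + 1156) - 1588/183) = -1380/(1154 - 1588/183) = -1380/209594/183 = -1380*183/209594 = -126270/104797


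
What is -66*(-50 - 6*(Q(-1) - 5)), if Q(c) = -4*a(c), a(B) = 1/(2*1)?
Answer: 528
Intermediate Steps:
a(B) = ½ (a(B) = 1/2 = ½)
Q(c) = -2 (Q(c) = -4*½ = -2)
-66*(-50 - 6*(Q(-1) - 5)) = -66*(-50 - 6*(-2 - 5)) = -66*(-50 - 6*(-7)) = -66*(-50 + 42) = -66*(-8) = 528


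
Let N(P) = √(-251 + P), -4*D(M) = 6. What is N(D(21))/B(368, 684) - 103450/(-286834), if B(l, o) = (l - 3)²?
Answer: 51725/143417 + I*√1010/266450 ≈ 0.36066 + 0.00011927*I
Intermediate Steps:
B(l, o) = (-3 + l)²
D(M) = -3/2 (D(M) = -¼*6 = -3/2)
N(D(21))/B(368, 684) - 103450/(-286834) = √(-251 - 3/2)/((-3 + 368)²) - 103450/(-286834) = √(-505/2)/(365²) - 103450*(-1/286834) = (I*√1010/2)/133225 + 51725/143417 = (I*√1010/2)*(1/133225) + 51725/143417 = I*√1010/266450 + 51725/143417 = 51725/143417 + I*√1010/266450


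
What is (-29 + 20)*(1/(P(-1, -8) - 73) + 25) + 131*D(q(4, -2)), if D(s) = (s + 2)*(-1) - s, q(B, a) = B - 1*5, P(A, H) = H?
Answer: -2024/9 ≈ -224.89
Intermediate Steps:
q(B, a) = -5 + B (q(B, a) = B - 5 = -5 + B)
D(s) = -2 - 2*s (D(s) = (2 + s)*(-1) - s = (-2 - s) - s = -2 - 2*s)
(-29 + 20)*(1/(P(-1, -8) - 73) + 25) + 131*D(q(4, -2)) = (-29 + 20)*(1/(-8 - 73) + 25) + 131*(-2 - 2*(-5 + 4)) = -9*(1/(-81) + 25) + 131*(-2 - 2*(-1)) = -9*(-1/81 + 25) + 131*(-2 + 2) = -9*2024/81 + 131*0 = -2024/9 + 0 = -2024/9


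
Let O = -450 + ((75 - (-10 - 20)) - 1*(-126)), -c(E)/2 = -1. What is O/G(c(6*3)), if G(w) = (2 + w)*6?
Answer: -73/8 ≈ -9.1250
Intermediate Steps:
c(E) = 2 (c(E) = -2*(-1) = 2)
G(w) = 12 + 6*w
O = -219 (O = -450 + ((75 - 1*(-30)) + 126) = -450 + ((75 + 30) + 126) = -450 + (105 + 126) = -450 + 231 = -219)
O/G(c(6*3)) = -219/(12 + 6*2) = -219/(12 + 12) = -219/24 = -219*1/24 = -73/8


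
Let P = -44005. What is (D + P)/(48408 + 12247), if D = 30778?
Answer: -13227/60655 ≈ -0.21807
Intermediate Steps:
(D + P)/(48408 + 12247) = (30778 - 44005)/(48408 + 12247) = -13227/60655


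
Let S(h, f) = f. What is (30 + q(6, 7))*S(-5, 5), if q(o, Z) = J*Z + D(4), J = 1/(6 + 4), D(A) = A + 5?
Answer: 397/2 ≈ 198.50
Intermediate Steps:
D(A) = 5 + A
J = ⅒ (J = 1/10 = ⅒ ≈ 0.10000)
q(o, Z) = 9 + Z/10 (q(o, Z) = Z/10 + (5 + 4) = Z/10 + 9 = 9 + Z/10)
(30 + q(6, 7))*S(-5, 5) = (30 + (9 + (⅒)*7))*5 = (30 + (9 + 7/10))*5 = (30 + 97/10)*5 = (397/10)*5 = 397/2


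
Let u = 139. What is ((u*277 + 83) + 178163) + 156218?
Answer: 372967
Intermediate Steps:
((u*277 + 83) + 178163) + 156218 = ((139*277 + 83) + 178163) + 156218 = ((38503 + 83) + 178163) + 156218 = (38586 + 178163) + 156218 = 216749 + 156218 = 372967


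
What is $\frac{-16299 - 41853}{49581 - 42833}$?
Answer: $- \frac{14538}{1687} \approx -8.6177$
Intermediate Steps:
$\frac{-16299 - 41853}{49581 - 42833} = - \frac{58152}{6748} = \left(-58152\right) \frac{1}{6748} = - \frac{14538}{1687}$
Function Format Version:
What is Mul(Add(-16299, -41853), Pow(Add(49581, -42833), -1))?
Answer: Rational(-14538, 1687) ≈ -8.6177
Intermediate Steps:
Mul(Add(-16299, -41853), Pow(Add(49581, -42833), -1)) = Mul(-58152, Pow(6748, -1)) = Mul(-58152, Rational(1, 6748)) = Rational(-14538, 1687)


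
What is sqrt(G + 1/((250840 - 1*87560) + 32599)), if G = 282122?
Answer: sqrt(10824621272040081)/195879 ≈ 531.15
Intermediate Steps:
sqrt(G + 1/((250840 - 1*87560) + 32599)) = sqrt(282122 + 1/((250840 - 1*87560) + 32599)) = sqrt(282122 + 1/((250840 - 87560) + 32599)) = sqrt(282122 + 1/(163280 + 32599)) = sqrt(282122 + 1/195879) = sqrt(55261775239/195879) = sqrt(10824621272040081)/195879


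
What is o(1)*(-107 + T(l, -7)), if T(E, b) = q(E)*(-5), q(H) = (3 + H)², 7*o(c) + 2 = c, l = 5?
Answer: 61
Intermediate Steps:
o(c) = -2/7 + c/7
T(E, b) = -5*(3 + E)² (T(E, b) = (3 + E)²*(-5) = -5*(3 + E)²)
o(1)*(-107 + T(l, -7)) = (-2/7 + (⅐)*1)*(-107 - 5*(3 + 5)²) = (-2/7 + ⅐)*(-107 - 5*8²) = -(-107 - 5*64)/7 = -(-107 - 320)/7 = -⅐*(-427) = 61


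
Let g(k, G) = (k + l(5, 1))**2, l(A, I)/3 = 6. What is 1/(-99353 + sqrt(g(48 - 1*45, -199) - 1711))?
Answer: -99353/9871019879 - I*sqrt(1270)/9871019879 ≈ -1.0065e-5 - 3.6103e-9*I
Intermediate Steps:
l(A, I) = 18 (l(A, I) = 3*6 = 18)
g(k, G) = (18 + k)**2 (g(k, G) = (k + 18)**2 = (18 + k)**2)
1/(-99353 + sqrt(g(48 - 1*45, -199) - 1711)) = 1/(-99353 + sqrt((18 + (48 - 1*45))**2 - 1711)) = 1/(-99353 + sqrt((18 + (48 - 45))**2 - 1711)) = 1/(-99353 + sqrt((18 + 3)**2 - 1711)) = 1/(-99353 + sqrt(21**2 - 1711)) = 1/(-99353 + sqrt(441 - 1711)) = 1/(-99353 + sqrt(-1270)) = 1/(-99353 + I*sqrt(1270))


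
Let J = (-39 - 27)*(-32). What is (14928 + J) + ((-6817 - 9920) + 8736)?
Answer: 9039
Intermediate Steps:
J = 2112 (J = -66*(-32) = 2112)
(14928 + J) + ((-6817 - 9920) + 8736) = (14928 + 2112) + ((-6817 - 9920) + 8736) = 17040 + (-16737 + 8736) = 17040 - 8001 = 9039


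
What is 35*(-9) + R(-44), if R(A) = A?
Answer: -359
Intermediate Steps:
35*(-9) + R(-44) = 35*(-9) - 44 = -315 - 44 = -359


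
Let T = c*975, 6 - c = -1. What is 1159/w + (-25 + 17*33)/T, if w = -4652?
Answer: -5416703/31749900 ≈ -0.17061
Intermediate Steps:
c = 7 (c = 6 - 1*(-1) = 6 + 1 = 7)
T = 6825 (T = 7*975 = 6825)
1159/w + (-25 + 17*33)/T = 1159/(-4652) + (-25 + 17*33)/6825 = 1159*(-1/4652) + (-25 + 561)*(1/6825) = -1159/4652 + 536*(1/6825) = -1159/4652 + 536/6825 = -5416703/31749900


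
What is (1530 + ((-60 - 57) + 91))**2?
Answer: 2262016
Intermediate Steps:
(1530 + ((-60 - 57) + 91))**2 = (1530 + (-117 + 91))**2 = (1530 - 26)**2 = 1504**2 = 2262016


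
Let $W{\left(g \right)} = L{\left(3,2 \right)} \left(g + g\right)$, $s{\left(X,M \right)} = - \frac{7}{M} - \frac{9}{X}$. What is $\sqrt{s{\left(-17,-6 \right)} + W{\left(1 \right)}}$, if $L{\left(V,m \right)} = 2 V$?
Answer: $\frac{\sqrt{142494}}{102} \approx 3.7008$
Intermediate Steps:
$s{\left(X,M \right)} = - \frac{9}{X} - \frac{7}{M}$
$W{\left(g \right)} = 12 g$ ($W{\left(g \right)} = 2 \cdot 3 \left(g + g\right) = 6 \cdot 2 g = 12 g$)
$\sqrt{s{\left(-17,-6 \right)} + W{\left(1 \right)}} = \sqrt{\left(- \frac{9}{-17} - \frac{7}{-6}\right) + 12 \cdot 1} = \sqrt{\left(\left(-9\right) \left(- \frac{1}{17}\right) - - \frac{7}{6}\right) + 12} = \sqrt{\left(\frac{9}{17} + \frac{7}{6}\right) + 12} = \sqrt{\frac{173}{102} + 12} = \sqrt{\frac{1397}{102}} = \frac{\sqrt{142494}}{102}$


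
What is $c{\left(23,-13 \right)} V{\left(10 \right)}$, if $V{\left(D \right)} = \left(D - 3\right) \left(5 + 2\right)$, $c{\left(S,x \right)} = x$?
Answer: $-637$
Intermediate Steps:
$V{\left(D \right)} = -21 + 7 D$ ($V{\left(D \right)} = \left(-3 + D\right) 7 = -21 + 7 D$)
$c{\left(23,-13 \right)} V{\left(10 \right)} = - 13 \left(-21 + 7 \cdot 10\right) = - 13 \left(-21 + 70\right) = \left(-13\right) 49 = -637$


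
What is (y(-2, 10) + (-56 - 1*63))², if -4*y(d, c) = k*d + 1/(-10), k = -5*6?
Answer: 28718881/1600 ≈ 17949.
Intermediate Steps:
k = -30
y(d, c) = 1/40 + 15*d/2 (y(d, c) = -(-30*d + 1/(-10))/4 = -(-30*d - ⅒)/4 = -(-⅒ - 30*d)/4 = 1/40 + 15*d/2)
(y(-2, 10) + (-56 - 1*63))² = ((1/40 + (15/2)*(-2)) + (-56 - 1*63))² = ((1/40 - 15) + (-56 - 63))² = (-599/40 - 119)² = (-5359/40)² = 28718881/1600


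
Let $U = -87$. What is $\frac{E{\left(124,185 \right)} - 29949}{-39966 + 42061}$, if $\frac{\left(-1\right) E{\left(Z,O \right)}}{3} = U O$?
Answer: $\frac{18336}{2095} \approx 8.7523$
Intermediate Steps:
$E{\left(Z,O \right)} = 261 O$ ($E{\left(Z,O \right)} = - 3 \left(- 87 O\right) = 261 O$)
$\frac{E{\left(124,185 \right)} - 29949}{-39966 + 42061} = \frac{261 \cdot 185 - 29949}{-39966 + 42061} = \frac{48285 - 29949}{2095} = \left(48285 - 29949\right) \frac{1}{2095} = 18336 \cdot \frac{1}{2095} = \frac{18336}{2095}$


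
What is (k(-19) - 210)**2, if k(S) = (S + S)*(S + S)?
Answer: 1522756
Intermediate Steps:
k(S) = 4*S**2 (k(S) = (2*S)*(2*S) = 4*S**2)
(k(-19) - 210)**2 = (4*(-19)**2 - 210)**2 = (4*361 - 210)**2 = (1444 - 210)**2 = 1234**2 = 1522756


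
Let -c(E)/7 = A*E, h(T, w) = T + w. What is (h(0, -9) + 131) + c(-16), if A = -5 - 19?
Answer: -2566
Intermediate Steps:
A = -24
c(E) = 168*E (c(E) = -(-168)*E = 168*E)
(h(0, -9) + 131) + c(-16) = ((0 - 9) + 131) + 168*(-16) = (-9 + 131) - 2688 = 122 - 2688 = -2566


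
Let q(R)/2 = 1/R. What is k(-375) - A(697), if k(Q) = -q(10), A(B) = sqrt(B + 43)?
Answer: -1/5 - 2*sqrt(185) ≈ -27.403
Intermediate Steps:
A(B) = sqrt(43 + B)
q(R) = 2/R
k(Q) = -1/5 (k(Q) = -2/10 = -1*1/5 = -1/5)
k(-375) - A(697) = -1/5 - sqrt(43 + 697) = -1/5 - sqrt(740) = -1/5 - 2*sqrt(185)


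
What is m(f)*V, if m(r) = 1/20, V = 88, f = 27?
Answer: 22/5 ≈ 4.4000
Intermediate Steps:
m(r) = 1/20
m(f)*V = (1/20)*88 = 22/5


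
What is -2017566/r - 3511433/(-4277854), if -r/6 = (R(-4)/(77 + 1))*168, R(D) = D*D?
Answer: 190834226047/19555904 ≈ 9758.4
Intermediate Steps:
R(D) = D²
r = -2688/13 (r = -6*(-4)²/(77 + 1)*168 = -6*16/78*168 = -6*16*(1/78)*168 = -16*168/13 = -6*448/13 = -2688/13 ≈ -206.77)
-2017566/r - 3511433/(-4277854) = -2017566/(-2688/13) - 3511433/(-4277854) = -2017566*(-13/2688) - 3511433*(-1/4277854) = 4371393/448 + 3511433/4277854 = 190834226047/19555904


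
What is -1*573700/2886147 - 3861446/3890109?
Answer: -4458818773954/3742475473341 ≈ -1.1914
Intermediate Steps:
-1*573700/2886147 - 3861446/3890109 = -573700*1/2886147 - 3861446*1/3890109 = -573700/2886147 - 3861446/3890109 = -4458818773954/3742475473341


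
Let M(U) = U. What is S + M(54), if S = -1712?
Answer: -1658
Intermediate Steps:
S + M(54) = -1712 + 54 = -1658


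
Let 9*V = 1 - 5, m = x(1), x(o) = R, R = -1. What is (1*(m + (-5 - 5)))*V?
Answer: 44/9 ≈ 4.8889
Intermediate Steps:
x(o) = -1
m = -1
V = -4/9 (V = (1 - 5)/9 = (⅑)*(-4) = -4/9 ≈ -0.44444)
(1*(m + (-5 - 5)))*V = (1*(-1 + (-5 - 5)))*(-4/9) = (1*(-1 - 10))*(-4/9) = (1*(-11))*(-4/9) = -11*(-4/9) = 44/9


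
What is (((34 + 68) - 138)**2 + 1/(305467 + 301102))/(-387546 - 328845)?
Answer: -786113425/434540572479 ≈ -0.0018091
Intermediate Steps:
(((34 + 68) - 138)**2 + 1/(305467 + 301102))/(-387546 - 328845) = ((102 - 138)**2 + 1/606569)/(-716391) = ((-36)**2 + 1/606569)*(-1/716391) = (1296 + 1/606569)*(-1/716391) = (786113425/606569)*(-1/716391) = -786113425/434540572479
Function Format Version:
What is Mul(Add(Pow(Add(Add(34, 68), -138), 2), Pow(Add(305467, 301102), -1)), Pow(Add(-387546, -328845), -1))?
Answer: Rational(-786113425, 434540572479) ≈ -0.0018091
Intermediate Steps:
Mul(Add(Pow(Add(Add(34, 68), -138), 2), Pow(Add(305467, 301102), -1)), Pow(Add(-387546, -328845), -1)) = Mul(Add(Pow(Add(102, -138), 2), Pow(606569, -1)), Pow(-716391, -1)) = Mul(Add(Pow(-36, 2), Rational(1, 606569)), Rational(-1, 716391)) = Mul(Add(1296, Rational(1, 606569)), Rational(-1, 716391)) = Mul(Rational(786113425, 606569), Rational(-1, 716391)) = Rational(-786113425, 434540572479)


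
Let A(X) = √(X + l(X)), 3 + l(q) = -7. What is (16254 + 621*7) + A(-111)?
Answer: 20601 + 11*I ≈ 20601.0 + 11.0*I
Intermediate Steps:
l(q) = -10 (l(q) = -3 - 7 = -10)
A(X) = √(-10 + X) (A(X) = √(X - 10) = √(-10 + X))
(16254 + 621*7) + A(-111) = (16254 + 621*7) + √(-10 - 111) = (16254 + 4347) + √(-121) = 20601 + 11*I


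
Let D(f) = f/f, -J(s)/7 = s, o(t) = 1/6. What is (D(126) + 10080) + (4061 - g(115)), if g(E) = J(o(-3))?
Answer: 84859/6 ≈ 14143.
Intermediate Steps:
o(t) = ⅙
J(s) = -7*s
g(E) = -7/6 (g(E) = -7*⅙ = -7/6)
D(f) = 1
(D(126) + 10080) + (4061 - g(115)) = (1 + 10080) + (4061 - 1*(-7/6)) = 10081 + (4061 + 7/6) = 10081 + 24373/6 = 84859/6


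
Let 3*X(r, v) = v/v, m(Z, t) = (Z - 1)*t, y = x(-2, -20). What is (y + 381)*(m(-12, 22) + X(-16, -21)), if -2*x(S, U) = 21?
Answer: -211679/2 ≈ -1.0584e+5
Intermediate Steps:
x(S, U) = -21/2 (x(S, U) = -1/2*21 = -21/2)
y = -21/2 ≈ -10.500
m(Z, t) = t*(-1 + Z) (m(Z, t) = (-1 + Z)*t = t*(-1 + Z))
X(r, v) = 1/3 (X(r, v) = (v/v)/3 = (1/3)*1 = 1/3)
(y + 381)*(m(-12, 22) + X(-16, -21)) = (-21/2 + 381)*(22*(-1 - 12) + 1/3) = 741*(22*(-13) + 1/3)/2 = 741*(-286 + 1/3)/2 = (741/2)*(-857/3) = -211679/2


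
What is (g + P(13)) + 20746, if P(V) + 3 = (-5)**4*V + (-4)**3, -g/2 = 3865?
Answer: 21074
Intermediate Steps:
g = -7730 (g = -2*3865 = -7730)
P(V) = -67 + 625*V (P(V) = -3 + ((-5)**4*V + (-4)**3) = -3 + (625*V - 64) = -3 + (-64 + 625*V) = -67 + 625*V)
(g + P(13)) + 20746 = (-7730 + (-67 + 625*13)) + 20746 = (-7730 + (-67 + 8125)) + 20746 = (-7730 + 8058) + 20746 = 328 + 20746 = 21074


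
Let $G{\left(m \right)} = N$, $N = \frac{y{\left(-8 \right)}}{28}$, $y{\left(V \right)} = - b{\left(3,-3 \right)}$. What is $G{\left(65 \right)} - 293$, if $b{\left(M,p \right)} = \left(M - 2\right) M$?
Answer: $- \frac{8207}{28} \approx -293.11$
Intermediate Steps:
$b{\left(M,p \right)} = M \left(-2 + M\right)$ ($b{\left(M,p \right)} = \left(-2 + M\right) M = M \left(-2 + M\right)$)
$y{\left(V \right)} = -3$ ($y{\left(V \right)} = - 3 \left(-2 + 3\right) = - 3 \cdot 1 = \left(-1\right) 3 = -3$)
$N = - \frac{3}{28} \approx -0.10714$
$G{\left(m \right)} = - \frac{3}{28}$
$G{\left(65 \right)} - 293 = - \frac{3}{28} - 293 = - \frac{8207}{28}$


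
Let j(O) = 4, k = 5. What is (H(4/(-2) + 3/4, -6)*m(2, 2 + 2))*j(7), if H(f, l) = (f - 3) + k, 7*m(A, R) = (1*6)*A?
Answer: 36/7 ≈ 5.1429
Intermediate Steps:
m(A, R) = 6*A/7 (m(A, R) = ((1*6)*A)/7 = (6*A)/7 = 6*A/7)
H(f, l) = 2 + f (H(f, l) = (f - 3) + 5 = (-3 + f) + 5 = 2 + f)
(H(4/(-2) + 3/4, -6)*m(2, 2 + 2))*j(7) = ((2 + (4/(-2) + 3/4))*((6/7)*2))*4 = ((2 + (4*(-½) + 3*(¼)))*(12/7))*4 = ((2 + (-2 + ¾))*(12/7))*4 = ((2 - 5/4)*(12/7))*4 = ((¾)*(12/7))*4 = (9/7)*4 = 36/7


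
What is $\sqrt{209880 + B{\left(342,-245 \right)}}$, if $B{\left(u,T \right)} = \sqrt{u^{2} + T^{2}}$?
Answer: $\sqrt{209880 + \sqrt{176989}} \approx 458.59$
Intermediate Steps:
$B{\left(u,T \right)} = \sqrt{T^{2} + u^{2}}$
$\sqrt{209880 + B{\left(342,-245 \right)}} = \sqrt{209880 + \sqrt{\left(-245\right)^{2} + 342^{2}}} = \sqrt{209880 + \sqrt{60025 + 116964}} = \sqrt{209880 + \sqrt{176989}}$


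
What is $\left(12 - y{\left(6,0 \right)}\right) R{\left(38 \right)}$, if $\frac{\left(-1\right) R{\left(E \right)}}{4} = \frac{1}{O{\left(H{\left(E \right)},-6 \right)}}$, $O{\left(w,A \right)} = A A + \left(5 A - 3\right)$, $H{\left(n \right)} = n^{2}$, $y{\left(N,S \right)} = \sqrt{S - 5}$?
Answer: $-16 + \frac{4 i \sqrt{5}}{3} \approx -16.0 + 2.9814 i$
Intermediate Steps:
$y{\left(N,S \right)} = \sqrt{-5 + S}$
$O{\left(w,A \right)} = -3 + A^{2} + 5 A$ ($O{\left(w,A \right)} = A^{2} + \left(-3 + 5 A\right) = -3 + A^{2} + 5 A$)
$R{\left(E \right)} = - \frac{4}{3}$ ($R{\left(E \right)} = - \frac{4}{-3 + \left(-6\right)^{2} + 5 \left(-6\right)} = - \frac{4}{-3 + 36 - 30} = - \frac{4}{3}$)
$\left(12 - y{\left(6,0 \right)}\right) R{\left(38 \right)} = \left(12 - \sqrt{-5 + 0}\right) \left(- \frac{4}{3}\right) = \left(12 - \sqrt{-5}\right) \left(- \frac{4}{3}\right) = \left(12 - i \sqrt{5}\right) \left(- \frac{4}{3}\right) = -16 + \frac{4 i \sqrt{5}}{3}$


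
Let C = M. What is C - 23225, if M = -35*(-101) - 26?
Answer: -19716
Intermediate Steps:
M = 3509 (M = 3535 - 26 = 3509)
C = 3509
C - 23225 = 3509 - 23225 = -19716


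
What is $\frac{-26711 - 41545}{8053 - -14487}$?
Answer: $- \frac{17064}{5635} \approx -3.0282$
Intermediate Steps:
$\frac{-26711 - 41545}{8053 - -14487} = - \frac{68256}{8053 + 14487} = - \frac{68256}{22540} = \left(-68256\right) \frac{1}{22540} = - \frac{17064}{5635}$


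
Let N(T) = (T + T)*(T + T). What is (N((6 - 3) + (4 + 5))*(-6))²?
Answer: 11943936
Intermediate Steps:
N(T) = 4*T² (N(T) = (2*T)*(2*T) = 4*T²)
(N((6 - 3) + (4 + 5))*(-6))² = ((4*((6 - 3) + (4 + 5))²)*(-6))² = ((4*(3 + 9)²)*(-6))² = ((4*12²)*(-6))² = ((4*144)*(-6))² = (576*(-6))² = (-3456)² = 11943936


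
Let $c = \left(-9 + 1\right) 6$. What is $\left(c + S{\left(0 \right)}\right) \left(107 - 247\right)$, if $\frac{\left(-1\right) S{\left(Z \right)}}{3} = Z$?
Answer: $6720$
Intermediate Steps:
$S{\left(Z \right)} = - 3 Z$
$c = -48$ ($c = \left(-8\right) 6 = -48$)
$\left(c + S{\left(0 \right)}\right) \left(107 - 247\right) = \left(-48 - 0\right) \left(107 - 247\right) = \left(-48 + 0\right) \left(107 - 247\right) = \left(-48\right) \left(-140\right) = 6720$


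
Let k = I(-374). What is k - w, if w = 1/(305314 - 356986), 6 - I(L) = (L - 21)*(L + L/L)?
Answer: -7612784087/51672 ≈ -1.4733e+5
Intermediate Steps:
I(L) = 6 - (1 + L)*(-21 + L) (I(L) = 6 - (L - 21)*(L + L/L) = 6 - (-21 + L)*(L + 1) = 6 - (-21 + L)*(1 + L) = 6 - (1 + L)*(-21 + L))
k = -147329 (k = 27 - 1*(-374)² + 20*(-374) = 27 - 1*139876 - 7480 = 27 - 139876 - 7480 = -147329)
w = -1/51672 (w = 1/(-51672) = -1/51672 ≈ -1.9353e-5)
k - w = -147329 - 1*(-1/51672) = -147329 + 1/51672 = -7612784087/51672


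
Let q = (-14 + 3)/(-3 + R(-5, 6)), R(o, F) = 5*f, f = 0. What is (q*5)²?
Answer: 3025/9 ≈ 336.11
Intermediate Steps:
R(o, F) = 0 (R(o, F) = 5*0 = 0)
q = 11/3 (q = (-14 + 3)/(-3 + 0) = -11/(-3) = -11*(-⅓) = 11/3 ≈ 3.6667)
(q*5)² = ((11/3)*5)² = (55/3)² = 3025/9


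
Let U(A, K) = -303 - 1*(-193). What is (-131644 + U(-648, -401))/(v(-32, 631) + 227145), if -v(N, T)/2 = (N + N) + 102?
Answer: -131754/227069 ≈ -0.58024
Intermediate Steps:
U(A, K) = -110 (U(A, K) = -303 + 193 = -110)
v(N, T) = -204 - 4*N (v(N, T) = -2*((N + N) + 102) = -2*(2*N + 102) = -2*(102 + 2*N) = -204 - 4*N)
(-131644 + U(-648, -401))/(v(-32, 631) + 227145) = (-131644 - 110)/((-204 - 4*(-32)) + 227145) = -131754/((-204 + 128) + 227145) = -131754/(-76 + 227145) = -131754/227069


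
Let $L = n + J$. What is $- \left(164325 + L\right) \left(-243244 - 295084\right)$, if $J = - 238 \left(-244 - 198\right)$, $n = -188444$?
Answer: $43646019256$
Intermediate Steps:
$J = 105196$ ($J = \left(-238\right) \left(-442\right) = 105196$)
$L = -83248$ ($L = -188444 + 105196 = -83248$)
$- \left(164325 + L\right) \left(-243244 - 295084\right) = - \left(164325 - 83248\right) \left(-243244 - 295084\right) = - 81077 \left(-243244 - 295084\right) = - 81077 \left(-538328\right) = \left(-1\right) \left(-43646019256\right) = 43646019256$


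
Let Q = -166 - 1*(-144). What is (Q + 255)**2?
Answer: 54289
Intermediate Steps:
Q = -22 (Q = -166 + 144 = -22)
(Q + 255)**2 = (-22 + 255)**2 = 233**2 = 54289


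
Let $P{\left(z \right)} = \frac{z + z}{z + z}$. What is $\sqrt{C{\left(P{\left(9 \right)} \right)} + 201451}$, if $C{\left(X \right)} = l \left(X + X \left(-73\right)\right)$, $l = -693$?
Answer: $\sqrt{251347} \approx 501.35$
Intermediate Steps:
$P{\left(z \right)} = 1$ ($P{\left(z \right)} = \frac{2 z}{2 z} = 2 z \frac{1}{2 z} = 1$)
$C{\left(X \right)} = 49896 X$ ($C{\left(X \right)} = - 693 \left(X + X \left(-73\right)\right) = - 693 \left(X - 73 X\right) = - 693 \left(- 72 X\right) = 49896 X$)
$\sqrt{C{\left(P{\left(9 \right)} \right)} + 201451} = \sqrt{49896 \cdot 1 + 201451} = \sqrt{49896 + 201451} = \sqrt{251347}$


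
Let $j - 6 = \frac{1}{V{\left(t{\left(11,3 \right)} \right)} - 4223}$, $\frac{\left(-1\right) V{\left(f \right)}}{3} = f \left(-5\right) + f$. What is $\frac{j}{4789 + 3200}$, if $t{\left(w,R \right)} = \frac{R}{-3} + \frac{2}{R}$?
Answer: $\frac{25361}{33769503} \approx 0.000751$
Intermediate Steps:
$t{\left(w,R \right)} = \frac{2}{R} - \frac{R}{3}$ ($t{\left(w,R \right)} = R \left(- \frac{1}{3}\right) + \frac{2}{R} = - \frac{R}{3} + \frac{2}{R} = \frac{2}{R} - \frac{R}{3}$)
$V{\left(f \right)} = 12 f$ ($V{\left(f \right)} = - 3 \left(f \left(-5\right) + f\right) = - 3 \left(- 5 f + f\right) = - 3 \left(- 4 f\right) = 12 f$)
$j = \frac{25361}{4227}$ ($j = 6 + \frac{1}{12 \left(\frac{2}{3} - 1\right) - 4223} = 6 + \frac{1}{12 \left(- \frac{1}{3}\right) - 4223} = 6 + \frac{1}{-4 - 4223} = 6 + \frac{1}{-4227} = 6 - \frac{1}{4227} = \frac{25361}{4227} \approx 5.9998$)
$\frac{j}{4789 + 3200} = \frac{25361}{4227 \left(4789 + 3200\right)} = \frac{25361}{4227 \cdot 7989} = \frac{25361}{4227} \cdot \frac{1}{7989} = \frac{25361}{33769503}$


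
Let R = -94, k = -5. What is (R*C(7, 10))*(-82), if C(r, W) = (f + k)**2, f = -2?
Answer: 377692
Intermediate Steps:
C(r, W) = 49 (C(r, W) = (-2 - 5)**2 = (-7)**2 = 49)
(R*C(7, 10))*(-82) = -94*49*(-82) = -4606*(-82) = 377692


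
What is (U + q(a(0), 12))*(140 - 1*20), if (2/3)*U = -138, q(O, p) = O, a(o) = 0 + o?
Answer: -24840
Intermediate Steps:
a(o) = o
U = -207 (U = (3/2)*(-138) = -207)
(U + q(a(0), 12))*(140 - 1*20) = (-207 + 0)*(140 - 1*20) = -207*(140 - 20) = -207*120 = -24840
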